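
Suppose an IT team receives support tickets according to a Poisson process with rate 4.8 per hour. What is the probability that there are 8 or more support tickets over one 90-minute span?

Over the interval, μ = 4.8 × 1.5 = 7.2 (a 90-minute span = 1.5 hours).
P(N ≥ 8) = 1 − P(N ≤ 7) = 1 − Σ_{j=0}^{7} e^(−μ) μ^j/j! ≈ 0.4311.

0.4311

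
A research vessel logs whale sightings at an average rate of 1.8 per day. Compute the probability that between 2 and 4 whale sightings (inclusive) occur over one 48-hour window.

0.5807

Over the interval, μ = 1.8 × 2 = 3.6 (a 48-hour window = 2 days).
P(2 ≤ N ≤ 4) = Σ_{j=2}^{4} e^(−3.6) · 3.6^j/j! ≈ 0.5807.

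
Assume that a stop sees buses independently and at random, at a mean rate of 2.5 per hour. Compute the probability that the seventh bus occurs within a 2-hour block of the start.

Over the interval, μ = 2.5 × 2 = 5 (a 2-hour block = 2 hours).
The seventh arrival falls in the interval iff at least 7 events occur there: P(S_7 ≤ t) = P(N ≥ 7) = 1 − P(N ≤ 6) ≈ 0.2378.

0.2378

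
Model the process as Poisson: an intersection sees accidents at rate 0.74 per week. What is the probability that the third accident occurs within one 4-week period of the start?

0.5678

Over the interval, μ = 0.74 × 4 = 2.96 (a 4-week period = 4 weeks).
The third arrival falls in the interval iff at least 3 events occur there: P(S_3 ≤ t) = P(N ≥ 3) = 1 − P(N ≤ 2) ≈ 0.5678.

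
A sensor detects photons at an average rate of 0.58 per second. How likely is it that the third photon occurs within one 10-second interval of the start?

0.9285

Over the interval, μ = 0.58 × 10 = 5.8 (a 10-second interval = 10 seconds).
The third arrival falls in the interval iff at least 3 events occur there: P(S_3 ≤ t) = P(N ≥ 3) = 1 − P(N ≤ 2) ≈ 0.9285.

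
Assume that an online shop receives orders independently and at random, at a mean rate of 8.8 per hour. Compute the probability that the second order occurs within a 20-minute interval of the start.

0.7907

Over the interval, μ = 8.8 × 1/3 ≈ 2.93333 (a 20-minute interval = 1/3 hours).
The second arrival falls in the interval iff at least 2 events occur there: P(S_2 ≤ t) = P(N ≥ 2) = 1 − P(N ≤ 1) ≈ 0.7907.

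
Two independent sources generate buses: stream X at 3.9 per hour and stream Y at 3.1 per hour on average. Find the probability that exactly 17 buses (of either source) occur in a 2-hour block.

Independent Poisson processes superpose: combined rate λ = 3.9 + 3.1 = 7 per hour.
Over the interval, μ = 7 × 2 = 14 (a 2-hour block = 2 hours).
P(N = 17) = e^(−14) · 14^17/17! ≈ 0.0713.

0.0713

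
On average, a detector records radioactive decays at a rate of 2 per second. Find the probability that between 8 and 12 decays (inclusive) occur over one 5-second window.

Over the interval, μ = 2 × 5 = 10 (a 5-second window = 5 seconds).
P(8 ≤ N ≤ 12) = Σ_{j=8}^{12} e^(−10) · 10^j/j! ≈ 0.5713.

0.5713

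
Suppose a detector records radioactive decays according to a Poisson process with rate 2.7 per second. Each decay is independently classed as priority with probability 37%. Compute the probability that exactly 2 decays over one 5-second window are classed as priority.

Thinning: the decays that are classed as priority themselves form a Poisson process with rate 0.37 × 2.7 = 0.999 per second.
Over the interval, μ = 0.999 × 5 = 4.995 (a 5-second window = 5 seconds).
P(N = 2) = e^(−4.995) · 4.995^2/2! ≈ 0.0845.

0.0845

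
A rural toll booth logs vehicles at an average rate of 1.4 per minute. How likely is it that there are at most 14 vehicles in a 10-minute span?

0.5704

Over the interval, μ = 1.4 × 10 = 14 (a 10-minute span = 10 minutes).
P(N ≤ 14) = Σ_{j=0}^{14} e^(−μ) μ^j/j! ≈ 0.5704.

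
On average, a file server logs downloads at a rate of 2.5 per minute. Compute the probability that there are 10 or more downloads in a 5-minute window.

Over the interval, μ = 2.5 × 5 = 12.5 (a 5-minute window = 5 minutes).
P(N ≥ 10) = 1 − P(N ≤ 9) = 1 − Σ_{j=0}^{9} e^(−μ) μ^j/j! ≈ 0.7986.

0.7986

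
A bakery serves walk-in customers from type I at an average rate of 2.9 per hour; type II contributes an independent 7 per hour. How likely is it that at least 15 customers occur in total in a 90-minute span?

0.5189

Independent Poisson processes superpose: combined rate λ = 2.9 + 7 = 9.9 per hour.
Over the interval, μ = 9.9 × 1.5 = 14.85 (a 90-minute span = 1.5 hours).
P(N ≥ 15) = 1 − P(N ≤ 14) ≈ 0.5189.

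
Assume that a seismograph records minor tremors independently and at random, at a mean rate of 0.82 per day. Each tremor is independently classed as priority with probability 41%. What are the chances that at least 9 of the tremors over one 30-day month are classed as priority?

0.6768

Thinning: the tremors that are classed as priority themselves form a Poisson process with rate 0.41 × 0.82 = 0.3362 per day.
Over the interval, μ = 0.3362 × 30 = 10.086 (a 30-day month = 30 days).
P(N ≥ 9) = 1 − P(N ≤ 8) ≈ 0.6768.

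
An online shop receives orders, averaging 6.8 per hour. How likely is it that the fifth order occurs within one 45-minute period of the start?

0.5769

Over the interval, μ = 6.8 × 0.75 = 5.1 (a 45-minute period = 0.75 hours).
The fifth arrival falls in the interval iff at least 5 events occur there: P(S_5 ≤ t) = P(N ≥ 5) = 1 − P(N ≤ 4) ≈ 0.5769.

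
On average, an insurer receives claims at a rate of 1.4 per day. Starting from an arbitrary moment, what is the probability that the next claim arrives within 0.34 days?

0.3787

Inter-arrival times are exponential with rate λ = 1.4 per day.
P(T ≤ 0.34) = 1 − e^(−λt) = 1 − e^(−1.4 × 0.34) = 1 − e^(−0.476) ≈ 0.3787.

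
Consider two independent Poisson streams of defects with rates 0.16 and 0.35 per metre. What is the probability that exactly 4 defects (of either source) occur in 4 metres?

0.0938

Independent Poisson processes superpose: combined rate λ = 0.16 + 0.35 = 0.51 per metre.
Over the interval, μ = 0.51 × 4 = 2.04 (4 metres).
P(N = 4) = e^(−2.04) · 2.04^4/4! ≈ 0.0938.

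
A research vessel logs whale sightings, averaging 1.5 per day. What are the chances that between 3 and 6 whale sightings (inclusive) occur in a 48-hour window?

0.5433

Over the interval, μ = 1.5 × 2 = 3 (a 48-hour window = 2 days).
P(3 ≤ N ≤ 6) = Σ_{j=3}^{6} e^(−3) · 3^j/j! ≈ 0.5433.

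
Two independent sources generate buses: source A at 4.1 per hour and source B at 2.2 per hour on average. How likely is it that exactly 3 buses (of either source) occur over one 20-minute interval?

Independent Poisson processes superpose: combined rate λ = 4.1 + 2.2 = 6.3 per hour.
Over the interval, μ = 6.3 × 1/3 = 2.1 (a 20-minute interval = 1/3 hours).
P(N = 3) = e^(−2.1) · 2.1^3/3! ≈ 0.1890.

0.1890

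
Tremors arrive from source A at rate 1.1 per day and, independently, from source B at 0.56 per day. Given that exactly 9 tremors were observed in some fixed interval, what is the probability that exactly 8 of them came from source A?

0.1129

Given the total, each event is independently from source A with probability p = λ_A/(λ_A+λ_B) = 1.1/1.66 ≈ 0.6627.
So K ~ Binomial(9, 1.1/1.66): P(K = 8) = C(9,8) · (1.1/1.66)^8 · (0.56/1.66)^1 ≈ 0.1129.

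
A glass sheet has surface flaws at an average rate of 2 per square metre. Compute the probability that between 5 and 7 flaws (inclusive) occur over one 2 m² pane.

Over the interval, μ = 2 × 2 = 4 (a 2 m² pane = 2 square metres).
P(5 ≤ N ≤ 7) = Σ_{j=5}^{7} e^(−4) · 4^j/j! ≈ 0.3200.

0.3200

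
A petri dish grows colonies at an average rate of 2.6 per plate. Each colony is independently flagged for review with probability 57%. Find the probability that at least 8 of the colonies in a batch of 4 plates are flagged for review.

Thinning: the colonies that are flagged for review themselves form a Poisson process with rate 0.57 × 2.6 = 1.482 per plate.
Over the interval, μ = 1.482 × 4 = 5.928 (a batch of 4 plates = 4 plates).
P(N ≥ 8) = 1 − P(N ≤ 7) ≈ 0.2462.

0.2462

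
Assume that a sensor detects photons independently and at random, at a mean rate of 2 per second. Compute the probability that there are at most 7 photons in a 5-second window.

0.2202

Over the interval, μ = 2 × 5 = 10 (a 5-second window = 5 seconds).
P(N ≤ 7) = Σ_{j=0}^{7} e^(−μ) μ^j/j! ≈ 0.2202.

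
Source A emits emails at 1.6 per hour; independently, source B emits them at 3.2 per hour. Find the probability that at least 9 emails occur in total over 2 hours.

0.6204

Independent Poisson processes superpose: combined rate λ = 1.6 + 3.2 = 4.8 per hour.
Over the interval, μ = 4.8 × 2 = 9.6 (2 hours).
P(N ≥ 9) = 1 − P(N ≤ 8) ≈ 0.6204.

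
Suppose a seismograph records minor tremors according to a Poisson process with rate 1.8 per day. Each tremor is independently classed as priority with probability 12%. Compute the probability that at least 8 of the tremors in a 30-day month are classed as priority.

Thinning: the tremors that are classed as priority themselves form a Poisson process with rate 0.12 × 1.8 = 0.216 per day.
Over the interval, μ = 0.216 × 30 = 6.48 (a 30-day month = 30 days).
P(N ≥ 8) = 1 − P(N ≤ 7) ≈ 0.3243.

0.3243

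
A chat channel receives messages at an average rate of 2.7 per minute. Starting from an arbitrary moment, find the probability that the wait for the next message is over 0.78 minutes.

The wait for the next event is exponential with rate λ = 2.7 per minute.
P(T > 0.78) = e^(−λt) = e^(−2.7 × 0.78) = e^(−2.106) ≈ 0.1217.

0.1217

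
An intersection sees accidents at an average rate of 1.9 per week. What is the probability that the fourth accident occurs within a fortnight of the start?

Over the interval, μ = 1.9 × 2 = 3.8 (a fortnight = 2 weeks).
The fourth arrival falls in the interval iff at least 4 events occur there: P(S_4 ≤ t) = P(N ≥ 4) = 1 − P(N ≤ 3) ≈ 0.5265.

0.5265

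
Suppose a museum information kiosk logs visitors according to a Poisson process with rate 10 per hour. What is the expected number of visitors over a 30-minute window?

E[N] = λt = 10 × 0.5 = 5 (a 30-minute window = 0.5 hours).

5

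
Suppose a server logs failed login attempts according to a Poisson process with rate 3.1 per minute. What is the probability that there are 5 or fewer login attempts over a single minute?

0.9057

With mean μ = 3.1 per minute,
P(N ≤ 5) = Σ_{j=0}^{5} e^(−μ) μ^j/j! ≈ 0.9057.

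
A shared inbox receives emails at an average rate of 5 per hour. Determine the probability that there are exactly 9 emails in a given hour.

0.0363

With mean μ = 5 per hour,
P(N = 9) = e^(−μ) μ^9/9! = e^(−5) · 5^9/362880 ≈ 0.0363.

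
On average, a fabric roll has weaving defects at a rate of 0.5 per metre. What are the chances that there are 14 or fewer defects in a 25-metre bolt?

Over the interval, μ = 0.5 × 25 = 12.5 (a 25-metre bolt = 25 metres).
P(N ≤ 14) = Σ_{j=0}^{14} e^(−μ) μ^j/j! ≈ 0.7250.

0.7250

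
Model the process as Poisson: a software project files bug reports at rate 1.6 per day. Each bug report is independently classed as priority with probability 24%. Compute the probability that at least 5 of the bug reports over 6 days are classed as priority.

Thinning: the bug reports that are classed as priority themselves form a Poisson process with rate 0.24 × 1.6 = 0.384 per day.
Over the interval, μ = 0.384 × 6 = 2.304 (6 days).
P(N ≥ 5) = 1 − P(N ≤ 4) ≈ 0.0842.

0.0842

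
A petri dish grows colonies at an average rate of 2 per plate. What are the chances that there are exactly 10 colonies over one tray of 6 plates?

0.1048

Over the interval, μ = 2 × 6 = 12 (a tray of 6 plates = 6 plates).
P(N = 10) = e^(−μ) μ^10/10! = e^(−12) · 12^10/3628800 ≈ 0.1048.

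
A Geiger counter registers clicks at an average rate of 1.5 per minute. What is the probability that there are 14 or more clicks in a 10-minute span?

Over the interval, μ = 1.5 × 10 = 15 (a 10-minute span = 10 minutes).
P(N ≥ 14) = 1 − P(N ≤ 13) = 1 − Σ_{j=0}^{13} e^(−μ) μ^j/j! ≈ 0.6368.

0.6368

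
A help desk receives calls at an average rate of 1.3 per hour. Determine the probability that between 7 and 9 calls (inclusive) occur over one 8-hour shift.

0.3021

Over the interval, μ = 1.3 × 8 = 10.4 (an 8-hour shift = 8 hours).
P(7 ≤ N ≤ 9) = Σ_{j=7}^{9} e^(−10.4) · 10.4^j/j! ≈ 0.3021.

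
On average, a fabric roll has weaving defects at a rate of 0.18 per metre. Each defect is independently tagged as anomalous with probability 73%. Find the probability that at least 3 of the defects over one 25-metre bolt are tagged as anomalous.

Thinning: the defects that are tagged as anomalous themselves form a Poisson process with rate 0.73 × 0.18 = 0.1314 per metre.
Over the interval, μ = 0.1314 × 25 = 3.285 (a 25-metre bolt = 25 metres).
P(N ≥ 3) = 1 − P(N ≤ 2) ≈ 0.6376.

0.6376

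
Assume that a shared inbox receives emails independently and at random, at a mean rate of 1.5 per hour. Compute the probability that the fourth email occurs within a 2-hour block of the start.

Over the interval, μ = 1.5 × 2 = 3 (a 2-hour block = 2 hours).
The fourth arrival falls in the interval iff at least 4 events occur there: P(S_4 ≤ t) = P(N ≥ 4) = 1 − P(N ≤ 3) ≈ 0.3528.

0.3528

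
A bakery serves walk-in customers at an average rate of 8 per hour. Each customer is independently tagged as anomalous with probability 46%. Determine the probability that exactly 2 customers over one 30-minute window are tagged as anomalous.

Thinning: the customers that are tagged as anomalous themselves form a Poisson process with rate 0.46 × 8 = 3.68 per hour.
Over the interval, μ = 3.68 × 0.5 = 1.84 (a 30-minute window = 0.5 hours).
P(N = 2) = e^(−1.84) · 1.84^2/2! ≈ 0.2688.

0.2688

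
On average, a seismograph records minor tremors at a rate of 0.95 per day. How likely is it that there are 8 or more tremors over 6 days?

Over the interval, μ = 0.95 × 6 = 5.7 (6 days).
P(N ≥ 8) = 1 − P(N ≤ 7) = 1 − Σ_{j=0}^{7} e^(−μ) μ^j/j! ≈ 0.2159.

0.2159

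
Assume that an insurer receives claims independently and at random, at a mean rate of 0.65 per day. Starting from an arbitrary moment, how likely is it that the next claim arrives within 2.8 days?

0.8380

Inter-arrival times are exponential with rate λ = 0.65 per day.
P(T ≤ 2.8) = 1 − e^(−λt) = 1 − e^(−0.65 × 2.8) = 1 − e^(−1.82) ≈ 0.8380.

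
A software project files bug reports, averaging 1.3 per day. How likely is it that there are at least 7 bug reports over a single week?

0.8022

Over the interval, μ = 1.3 × 7 = 9.1 (a week = 7 days).
P(N ≥ 7) = 1 − P(N ≤ 6) = 1 − Σ_{j=0}^{6} e^(−μ) μ^j/j! ≈ 0.8022.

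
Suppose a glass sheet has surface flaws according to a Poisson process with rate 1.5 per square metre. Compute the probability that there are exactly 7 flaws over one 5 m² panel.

0.1465

Over the interval, μ = 1.5 × 5 = 7.5 (a 5 m² panel = 5 square metres).
P(N = 7) = e^(−μ) μ^7/7! = e^(−7.5) · 7.5^7/5040 ≈ 0.1465.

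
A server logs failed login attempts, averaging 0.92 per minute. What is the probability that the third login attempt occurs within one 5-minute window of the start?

0.8374

Over the interval, μ = 0.92 × 5 = 4.6 (a 5-minute window = 5 minutes).
The third arrival falls in the interval iff at least 3 events occur there: P(S_3 ≤ t) = P(N ≥ 3) = 1 − P(N ≤ 2) ≈ 0.8374.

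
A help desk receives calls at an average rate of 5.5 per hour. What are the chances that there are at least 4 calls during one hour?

0.7983

With mean μ = 5.5 per hour,
P(N ≥ 4) = 1 − P(N ≤ 3) = 1 − Σ_{j=0}^{3} e^(−μ) μ^j/j! ≈ 0.7983.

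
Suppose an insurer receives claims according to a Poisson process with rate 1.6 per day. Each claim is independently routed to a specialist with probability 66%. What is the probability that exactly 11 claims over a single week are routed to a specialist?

Thinning: the claims that are routed to a specialist themselves form a Poisson process with rate 0.66 × 1.6 = 1.056 per day.
Over the interval, μ = 1.056 × 7 = 7.392 (a week = 7 days).
P(N = 11) = e^(−7.392) · 7.392^11/11! ≈ 0.0556.

0.0556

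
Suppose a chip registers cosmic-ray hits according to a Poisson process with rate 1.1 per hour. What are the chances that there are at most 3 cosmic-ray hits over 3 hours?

Over the interval, μ = 1.1 × 3 = 3.3 (3 hours).
P(N ≤ 3) = Σ_{j=0}^{3} e^(−μ) μ^j/j! ≈ 0.5803.

0.5803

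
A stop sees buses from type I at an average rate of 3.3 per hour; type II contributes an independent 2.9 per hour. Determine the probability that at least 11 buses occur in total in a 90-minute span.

Independent Poisson processes superpose: combined rate λ = 3.3 + 2.9 = 6.2 per hour.
Over the interval, μ = 6.2 × 1.5 = 9.3 (a 90-minute span = 1.5 hours).
P(N ≥ 11) = 1 − P(N ≤ 10) ≈ 0.3301.

0.3301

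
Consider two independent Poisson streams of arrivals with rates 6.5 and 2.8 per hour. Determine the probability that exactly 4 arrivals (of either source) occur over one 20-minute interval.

0.1733

Independent Poisson processes superpose: combined rate λ = 6.5 + 2.8 = 9.3 per hour.
Over the interval, μ = 9.3 × 1/3 = 3.1 (a 20-minute interval = 1/3 hours).
P(N = 4) = e^(−3.1) · 3.1^4/4! ≈ 0.1733.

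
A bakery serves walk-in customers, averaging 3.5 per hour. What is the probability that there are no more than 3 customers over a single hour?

With mean μ = 3.5 per hour,
P(N ≤ 3) = Σ_{j=0}^{3} e^(−μ) μ^j/j! ≈ 0.5366.

0.5366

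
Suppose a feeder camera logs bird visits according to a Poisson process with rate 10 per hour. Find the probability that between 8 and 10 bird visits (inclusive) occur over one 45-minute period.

0.3376

Over the interval, μ = 10 × 0.75 = 7.5 (a 45-minute period = 0.75 hours).
P(8 ≤ N ≤ 10) = Σ_{j=8}^{10} e^(−7.5) · 7.5^j/j! ≈ 0.3376.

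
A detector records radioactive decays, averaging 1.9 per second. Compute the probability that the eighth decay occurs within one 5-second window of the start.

0.7313

Over the interval, μ = 1.9 × 5 = 9.5 (a 5-second window = 5 seconds).
The eighth arrival falls in the interval iff at least 8 events occur there: P(S_8 ≤ t) = P(N ≥ 8) = 1 − P(N ≤ 7) ≈ 0.7313.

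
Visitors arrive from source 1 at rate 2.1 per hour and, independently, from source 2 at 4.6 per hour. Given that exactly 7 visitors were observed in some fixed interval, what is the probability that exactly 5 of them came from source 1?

Given the total, each event is independently from source 1 with probability p = λ_1/(λ_1+λ_2) = 2.1/6.7 ≈ 0.3134.
So K ~ Binomial(7, 2.1/6.7): P(K = 5) = C(7,5) · (2.1/6.7)^5 · (4.6/6.7)^2 ≈ 0.0299.

0.0299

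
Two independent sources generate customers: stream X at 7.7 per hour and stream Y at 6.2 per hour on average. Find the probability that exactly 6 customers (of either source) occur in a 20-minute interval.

Independent Poisson processes superpose: combined rate λ = 7.7 + 6.2 = 13.9 per hour.
Over the interval, μ = 13.9 × 1/3 ≈ 4.63333 (a 20-minute interval = 1/3 hours).
P(N = 6) = e^(−4.63333) · 4.63333^6/6! ≈ 0.1336.

0.1336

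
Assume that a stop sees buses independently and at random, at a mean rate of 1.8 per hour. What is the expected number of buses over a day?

E[N] = λt = 1.8 × 24 = 43.2 (a day = 24 hours).

43.2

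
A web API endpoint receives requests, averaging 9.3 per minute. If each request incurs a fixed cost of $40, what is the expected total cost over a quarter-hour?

$5580

E[N] = 9.3 × 15 = 139.5 (a quarter-hour = 15 minutes); E[cost] = 139.5 × $40 = $5580.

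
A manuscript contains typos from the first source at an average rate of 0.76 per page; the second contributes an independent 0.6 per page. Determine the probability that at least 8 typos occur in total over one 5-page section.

0.3715

Independent Poisson processes superpose: combined rate λ = 0.76 + 0.6 = 1.36 per page.
Over the interval, μ = 1.36 × 5 = 6.8 (a 5-page section = 5 pages).
P(N ≥ 8) = 1 − P(N ≤ 7) ≈ 0.3715.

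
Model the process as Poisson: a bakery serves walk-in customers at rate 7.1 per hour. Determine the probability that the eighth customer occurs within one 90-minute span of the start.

Over the interval, μ = 7.1 × 1.5 = 10.65 (a 90-minute span = 1.5 hours).
The eighth arrival falls in the interval iff at least 8 events occur there: P(S_8 ≤ t) = P(N ≥ 8) = 1 − P(N ≤ 7) ≈ 0.8327.

0.8327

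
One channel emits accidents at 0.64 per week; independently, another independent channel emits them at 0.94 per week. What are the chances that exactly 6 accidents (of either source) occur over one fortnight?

Independent Poisson processes superpose: combined rate λ = 0.64 + 0.94 = 1.58 per week.
Over the interval, μ = 1.58 × 2 = 3.16 (a fortnight = 2 weeks).
P(N = 6) = e^(−3.16) · 3.16^6/6! ≈ 0.0587.

0.0587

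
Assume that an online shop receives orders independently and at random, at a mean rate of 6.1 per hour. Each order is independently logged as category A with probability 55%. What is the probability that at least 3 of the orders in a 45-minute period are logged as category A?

0.4603

Thinning: the orders that are logged as category A themselves form a Poisson process with rate 0.55 × 6.1 = 3.355 per hour.
Over the interval, μ = 3.355 × 0.75 = 2.51625 (a 45-minute period = 0.75 hours).
P(N ≥ 3) = 1 − P(N ≤ 2) ≈ 0.4603.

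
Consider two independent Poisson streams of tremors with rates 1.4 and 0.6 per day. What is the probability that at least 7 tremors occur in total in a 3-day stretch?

Independent Poisson processes superpose: combined rate λ = 1.4 + 0.6 = 2 per day.
Over the interval, μ = 2 × 3 = 6 (a 3-day stretch = 3 days).
P(N ≥ 7) = 1 − P(N ≤ 6) ≈ 0.3937.

0.3937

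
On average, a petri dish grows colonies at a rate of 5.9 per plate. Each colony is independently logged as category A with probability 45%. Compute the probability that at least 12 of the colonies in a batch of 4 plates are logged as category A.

0.3755

Thinning: the colonies that are logged as category A themselves form a Poisson process with rate 0.45 × 5.9 = 2.655 per plate.
Over the interval, μ = 2.655 × 4 = 10.62 (a batch of 4 plates = 4 plates).
P(N ≥ 12) = 1 − P(N ≤ 11) ≈ 0.3755.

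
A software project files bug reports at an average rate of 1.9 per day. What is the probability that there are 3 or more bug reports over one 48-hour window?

Over the interval, μ = 1.9 × 2 = 3.8 (a 48-hour window = 2 days).
P(N ≥ 3) = 1 − P(N ≤ 2) = 1 − Σ_{j=0}^{2} e^(−μ) μ^j/j! ≈ 0.7311.

0.7311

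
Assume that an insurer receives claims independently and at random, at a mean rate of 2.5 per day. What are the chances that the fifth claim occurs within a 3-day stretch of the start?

Over the interval, μ = 2.5 × 3 = 7.5 (a 3-day stretch = 3 days).
The fifth arrival falls in the interval iff at least 5 events occur there: P(S_5 ≤ t) = P(N ≥ 5) = 1 − P(N ≤ 4) ≈ 0.8679.

0.8679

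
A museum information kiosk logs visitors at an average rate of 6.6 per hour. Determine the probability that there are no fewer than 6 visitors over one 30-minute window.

Over the interval, μ = 6.6 × 0.5 = 3.3 (a 30-minute window = 0.5 hours).
P(N ≥ 6) = 1 − P(N ≤ 5) = 1 − Σ_{j=0}^{5} e^(−μ) μ^j/j! ≈ 0.1171.

0.1171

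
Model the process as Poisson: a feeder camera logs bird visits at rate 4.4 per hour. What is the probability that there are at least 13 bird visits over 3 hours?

0.5587

Over the interval, μ = 4.4 × 3 = 13.2 (3 hours).
P(N ≥ 13) = 1 − P(N ≤ 12) = 1 − Σ_{j=0}^{12} e^(−μ) μ^j/j! ≈ 0.5587.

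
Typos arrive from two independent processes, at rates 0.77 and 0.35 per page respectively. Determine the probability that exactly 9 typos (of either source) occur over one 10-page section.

0.1045

Independent Poisson processes superpose: combined rate λ = 0.77 + 0.35 = 1.12 per page.
Over the interval, μ = 1.12 × 10 = 11.2 (a 10-page section = 10 pages).
P(N = 9) = e^(−11.2) · 11.2^9/9! ≈ 0.1045.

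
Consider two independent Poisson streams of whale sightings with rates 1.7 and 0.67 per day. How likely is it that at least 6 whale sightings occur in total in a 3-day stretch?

Independent Poisson processes superpose: combined rate λ = 1.7 + 0.67 = 2.37 per day.
Over the interval, μ = 2.37 × 3 = 7.11 (a 3-day stretch = 3 days).
P(N ≥ 6) = 1 − P(N ≤ 5) ≈ 0.7131.

0.7131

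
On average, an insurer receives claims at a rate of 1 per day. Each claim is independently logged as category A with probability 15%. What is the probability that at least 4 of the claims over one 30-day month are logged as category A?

Thinning: the claims that are logged as category A themselves form a Poisson process with rate 0.15 × 1 = 0.15 per day.
Over the interval, μ = 0.15 × 30 = 4.5 (a 30-day month = 30 days).
P(N ≥ 4) = 1 − P(N ≤ 3) ≈ 0.6577.

0.6577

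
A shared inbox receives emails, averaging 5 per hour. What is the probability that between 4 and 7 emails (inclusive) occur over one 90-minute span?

0.4655

Over the interval, μ = 5 × 1.5 = 7.5 (a 90-minute span = 1.5 hours).
P(4 ≤ N ≤ 7) = Σ_{j=4}^{7} e^(−7.5) · 7.5^j/j! ≈ 0.4655.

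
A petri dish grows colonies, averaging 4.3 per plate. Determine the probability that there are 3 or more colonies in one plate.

0.8026

With mean μ = 4.3 per plate,
P(N ≥ 3) = 1 − P(N ≤ 2) = 1 − Σ_{j=0}^{2} e^(−μ) μ^j/j! ≈ 0.8026.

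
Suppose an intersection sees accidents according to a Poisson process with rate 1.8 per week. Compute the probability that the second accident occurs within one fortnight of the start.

Over the interval, μ = 1.8 × 2 = 3.6 (a fortnight = 2 weeks).
The second arrival falls in the interval iff at least 2 events occur there: P(S_2 ≤ t) = P(N ≥ 2) = 1 − P(N ≤ 1) ≈ 0.8743.

0.8743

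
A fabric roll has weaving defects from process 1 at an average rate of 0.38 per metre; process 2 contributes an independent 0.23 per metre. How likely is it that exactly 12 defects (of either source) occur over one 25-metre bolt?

Independent Poisson processes superpose: combined rate λ = 0.38 + 0.23 = 0.61 per metre.
Over the interval, μ = 0.61 × 25 = 15.25 (a 25-metre bolt = 25 metres).
P(N = 12) = e^(−15.25) · 15.25^12/12! ≈ 0.0787.

0.0787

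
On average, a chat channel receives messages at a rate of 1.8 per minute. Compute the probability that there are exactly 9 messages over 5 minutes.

Over the interval, μ = 1.8 × 5 = 9 (5 minutes).
P(N = 9) = e^(−μ) μ^9/9! = e^(−9) · 9^9/362880 ≈ 0.1318.

0.1318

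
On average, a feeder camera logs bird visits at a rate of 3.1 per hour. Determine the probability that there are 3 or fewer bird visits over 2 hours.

0.1342

Over the interval, μ = 3.1 × 2 = 6.2 (2 hours).
P(N ≤ 3) = Σ_{j=0}^{3} e^(−μ) μ^j/j! ≈ 0.1342.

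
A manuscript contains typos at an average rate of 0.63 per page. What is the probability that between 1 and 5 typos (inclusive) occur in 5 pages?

0.8574

Over the interval, μ = 0.63 × 5 = 3.15 (5 pages).
P(1 ≤ N ≤ 5) = Σ_{j=1}^{5} e^(−3.15) · 3.15^j/j! ≈ 0.8574.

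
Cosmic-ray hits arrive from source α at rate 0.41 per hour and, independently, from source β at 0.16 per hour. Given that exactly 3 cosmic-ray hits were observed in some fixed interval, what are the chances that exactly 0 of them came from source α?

Given the total, each event is independently from source α with probability p = λ_α/(λ_α+λ_β) = 0.41/0.57 ≈ 0.7193.
So K ~ Binomial(3, 0.41/0.57): P(K = 0) = C(3,0) · (0.41/0.57)^0 · (0.16/0.57)^3 ≈ 0.0221.

0.0221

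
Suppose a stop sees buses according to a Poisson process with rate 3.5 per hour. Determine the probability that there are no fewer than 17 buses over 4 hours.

Over the interval, μ = 3.5 × 4 = 14 (4 hours).
P(N ≥ 17) = 1 − P(N ≤ 16) = 1 − Σ_{j=0}^{16} e^(−μ) μ^j/j! ≈ 0.2441.

0.2441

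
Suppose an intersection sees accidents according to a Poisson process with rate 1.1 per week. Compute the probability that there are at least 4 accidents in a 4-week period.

Over the interval, μ = 1.1 × 4 = 4.4 (a 4-week period = 4 weeks).
P(N ≥ 4) = 1 − P(N ≤ 3) = 1 − Σ_{j=0}^{3} e^(−μ) μ^j/j! ≈ 0.6406.

0.6406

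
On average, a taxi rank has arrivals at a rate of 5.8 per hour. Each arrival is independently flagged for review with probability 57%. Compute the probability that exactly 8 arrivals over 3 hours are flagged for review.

0.1144

Thinning: the arrivals that are flagged for review themselves form a Poisson process with rate 0.57 × 5.8 = 3.306 per hour.
Over the interval, μ = 3.306 × 3 = 9.918 (3 hours).
P(N = 8) = e^(−9.918) · 9.918^8/8! ≈ 0.1144.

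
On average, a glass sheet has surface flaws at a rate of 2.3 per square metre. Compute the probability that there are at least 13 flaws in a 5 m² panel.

Over the interval, μ = 2.3 × 5 = 11.5 (a 5 m² panel = 5 square metres).
P(N ≥ 13) = 1 − P(N ≤ 12) = 1 − Σ_{j=0}^{12} e^(−μ) μ^j/j! ≈ 0.3671.

0.3671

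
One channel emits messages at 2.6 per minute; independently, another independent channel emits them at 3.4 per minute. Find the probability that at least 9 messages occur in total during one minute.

0.1528

Independent Poisson processes superpose: combined rate λ = 2.6 + 3.4 = 6 per minute.
So μ = 6.
P(N ≥ 9) = 1 − P(N ≤ 8) ≈ 0.1528.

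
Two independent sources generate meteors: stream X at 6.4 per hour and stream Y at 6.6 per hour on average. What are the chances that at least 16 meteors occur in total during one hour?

0.2364

Independent Poisson processes superpose: combined rate λ = 6.4 + 6.6 = 13 per hour.
So μ = 13.
P(N ≥ 16) = 1 − P(N ≤ 15) ≈ 0.2364.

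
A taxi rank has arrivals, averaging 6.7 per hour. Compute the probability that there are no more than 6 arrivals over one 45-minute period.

Over the interval, μ = 6.7 × 0.75 = 5.025 (a 45-minute period = 0.75 hours).
P(N ≤ 6) = Σ_{j=0}^{6} e^(−μ) μ^j/j! ≈ 0.7585.

0.7585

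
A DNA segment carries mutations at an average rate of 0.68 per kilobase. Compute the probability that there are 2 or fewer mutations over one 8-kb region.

Over the interval, μ = 0.68 × 8 = 5.44 (an 8-kb region = 8 kilobases).
P(N ≤ 2) = Σ_{j=0}^{2} e^(−μ) μ^j/j! ≈ 0.0922.

0.0922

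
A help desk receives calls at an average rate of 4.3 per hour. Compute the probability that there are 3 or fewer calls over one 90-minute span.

Over the interval, μ = 4.3 × 1.5 = 6.45 (a 90-minute span = 1.5 hours).
P(N ≤ 3) = Σ_{j=0}^{3} e^(−μ) μ^j/j! ≈ 0.1153.

0.1153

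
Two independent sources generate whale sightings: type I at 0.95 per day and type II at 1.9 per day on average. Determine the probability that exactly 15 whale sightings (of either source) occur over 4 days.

Independent Poisson processes superpose: combined rate λ = 0.95 + 1.9 = 2.85 per day.
Over the interval, μ = 2.85 × 4 = 11.4 (4 days).
P(N = 15) = e^(−11.4) · 11.4^15/15! ≈ 0.0611.

0.0611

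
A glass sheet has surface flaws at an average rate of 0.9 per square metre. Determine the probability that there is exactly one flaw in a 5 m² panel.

0.0500

Over the interval, μ = 0.9 × 5 = 4.5 (a 5 m² panel = 5 square metres).
P(N = 1) = e^(−μ) μ^1/1! = e^(−4.5) · 4.5^1/1 ≈ 0.0500.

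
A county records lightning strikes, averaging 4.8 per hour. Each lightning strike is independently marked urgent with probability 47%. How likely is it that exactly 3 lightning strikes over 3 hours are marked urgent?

0.0594

Thinning: the lightning strikes that are marked urgent themselves form a Poisson process with rate 0.47 × 4.8 = 2.256 per hour.
Over the interval, μ = 2.256 × 3 = 6.768 (3 hours).
P(N = 3) = e^(−6.768) · 6.768^3/3! ≈ 0.0594.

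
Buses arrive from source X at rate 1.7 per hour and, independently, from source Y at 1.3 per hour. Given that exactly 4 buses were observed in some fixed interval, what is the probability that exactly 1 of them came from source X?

0.1844

Given the total, each event is independently from source X with probability p = λ_X/(λ_X+λ_Y) = 1.7/3 ≈ 0.5667.
So K ~ Binomial(4, 1.7/3): P(K = 1) = C(4,1) · (1.7/3)^1 · (1.3/3)^3 ≈ 0.1844.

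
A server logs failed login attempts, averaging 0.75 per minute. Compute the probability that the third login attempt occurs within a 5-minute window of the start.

Over the interval, μ = 0.75 × 5 = 3.75 (a 5-minute window = 5 minutes).
The third arrival falls in the interval iff at least 3 events occur there: P(S_3 ≤ t) = P(N ≥ 3) = 1 − P(N ≤ 2) ≈ 0.7229.

0.7229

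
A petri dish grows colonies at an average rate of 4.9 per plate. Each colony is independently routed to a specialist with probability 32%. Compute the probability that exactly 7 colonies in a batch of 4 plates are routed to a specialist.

0.1431

Thinning: the colonies that are routed to a specialist themselves form a Poisson process with rate 0.32 × 4.9 = 1.568 per plate.
Over the interval, μ = 1.568 × 4 = 6.272 (a batch of 4 plates = 4 plates).
P(N = 7) = e^(−6.272) · 6.272^7/7! ≈ 0.1431.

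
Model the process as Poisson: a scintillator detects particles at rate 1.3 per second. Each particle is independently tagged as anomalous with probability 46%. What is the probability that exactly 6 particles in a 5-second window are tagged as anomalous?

Thinning: the particles that are tagged as anomalous themselves form a Poisson process with rate 0.46 × 1.3 = 0.598 per second.
Over the interval, μ = 0.598 × 5 = 2.99 (a 5-second window = 5 seconds).
P(N = 6) = e^(−2.99) · 2.99^6/6! ≈ 0.0499.

0.0499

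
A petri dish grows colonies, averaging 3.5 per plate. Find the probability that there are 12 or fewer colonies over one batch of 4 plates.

Over the interval, μ = 3.5 × 4 = 14 (a batch of 4 plates = 4 plates).
P(N ≤ 12) = Σ_{j=0}^{12} e^(−μ) μ^j/j! ≈ 0.3585.

0.3585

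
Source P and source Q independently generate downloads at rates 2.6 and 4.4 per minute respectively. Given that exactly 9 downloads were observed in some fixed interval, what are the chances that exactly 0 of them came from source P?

Given the total, each event is independently from source P with probability p = λ_P/(λ_P+λ_Q) = 2.6/7 ≈ 0.3714.
So K ~ Binomial(9, 2.6/7): P(K = 0) = C(9,0) · (2.6/7)^0 · (4.4/7)^9 ≈ 0.0153.

0.0153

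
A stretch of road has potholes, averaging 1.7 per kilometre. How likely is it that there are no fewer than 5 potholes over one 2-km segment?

0.2558

Over the interval, μ = 1.7 × 2 = 3.4 (a 2-km segment = 2 kilometres).
P(N ≥ 5) = 1 − P(N ≤ 4) = 1 − Σ_{j=0}^{4} e^(−μ) μ^j/j! ≈ 0.2558.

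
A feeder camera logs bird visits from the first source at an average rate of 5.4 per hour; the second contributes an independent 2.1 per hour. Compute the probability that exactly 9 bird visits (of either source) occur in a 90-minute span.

Independent Poisson processes superpose: combined rate λ = 5.4 + 2.1 = 7.5 per hour.
Over the interval, μ = 7.5 × 1.5 = 11.25 (a 90-minute span = 1.5 hours).
P(N = 9) = e^(−11.25) · 11.25^9/9! ≈ 0.1035.

0.1035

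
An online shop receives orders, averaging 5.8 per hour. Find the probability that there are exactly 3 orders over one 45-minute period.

0.1771

Over the interval, μ = 5.8 × 0.75 = 4.35 (a 45-minute period = 0.75 hours).
P(N = 3) = e^(−μ) μ^3/3! = e^(−4.35) · 4.35^3/6 ≈ 0.1771.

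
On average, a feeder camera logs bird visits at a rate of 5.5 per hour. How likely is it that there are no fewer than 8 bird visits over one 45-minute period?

0.0589

Over the interval, μ = 5.5 × 0.75 = 4.125 (a 45-minute period = 0.75 hours).
P(N ≥ 8) = 1 − P(N ≤ 7) = 1 − Σ_{j=0}^{7} e^(−μ) μ^j/j! ≈ 0.0589.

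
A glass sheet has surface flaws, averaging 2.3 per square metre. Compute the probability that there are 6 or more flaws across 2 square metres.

Over the interval, μ = 2.3 × 2 = 4.6 (2 square metres).
P(N ≥ 6) = 1 − P(N ≤ 5) = 1 − Σ_{j=0}^{5} e^(−μ) μ^j/j! ≈ 0.3142.

0.3142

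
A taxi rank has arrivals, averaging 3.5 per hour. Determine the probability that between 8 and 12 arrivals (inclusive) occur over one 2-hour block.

Over the interval, μ = 3.5 × 2 = 7 (a 2-hour block = 2 hours).
P(8 ≤ N ≤ 12) = Σ_{j=8}^{12} e^(−7) · 7^j/j! ≈ 0.3743.

0.3743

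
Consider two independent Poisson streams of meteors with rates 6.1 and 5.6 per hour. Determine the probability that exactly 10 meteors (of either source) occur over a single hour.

Independent Poisson processes superpose: combined rate λ = 6.1 + 5.6 = 11.7 per hour.
So μ = 11.7.
P(N = 10) = e^(−11.7) · 11.7^10/10! ≈ 0.1099.

0.1099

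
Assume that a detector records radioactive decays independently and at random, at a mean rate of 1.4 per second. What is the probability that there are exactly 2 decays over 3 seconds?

Over the interval, μ = 1.4 × 3 = 4.2 (3 seconds).
P(N = 2) = e^(−μ) μ^2/2! = e^(−4.2) · 4.2^2/2 ≈ 0.1323.

0.1323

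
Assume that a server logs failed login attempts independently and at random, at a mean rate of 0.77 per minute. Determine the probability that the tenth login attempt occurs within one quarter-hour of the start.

0.7161

Over the interval, μ = 0.77 × 15 = 11.55 (a quarter-hour = 15 minutes).
The tenth arrival falls in the interval iff at least 10 events occur there: P(S_10 ≤ t) = P(N ≥ 10) = 1 − P(N ≤ 9) ≈ 0.7161.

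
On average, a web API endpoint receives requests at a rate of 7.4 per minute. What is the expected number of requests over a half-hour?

222

E[N] = λt = 7.4 × 30 = 222 (a half-hour = 30 minutes).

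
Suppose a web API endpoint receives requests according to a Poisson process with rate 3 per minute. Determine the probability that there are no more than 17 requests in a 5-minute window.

0.7489

Over the interval, μ = 3 × 5 = 15 (a 5-minute window = 5 minutes).
P(N ≤ 17) = Σ_{j=0}^{17} e^(−μ) μ^j/j! ≈ 0.7489.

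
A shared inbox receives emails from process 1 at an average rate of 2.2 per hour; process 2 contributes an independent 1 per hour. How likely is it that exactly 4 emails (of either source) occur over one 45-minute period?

Independent Poisson processes superpose: combined rate λ = 2.2 + 1 = 3.2 per hour.
Over the interval, μ = 3.2 × 0.75 = 2.4 (a 45-minute period = 0.75 hours).
P(N = 4) = e^(−2.4) · 2.4^4/4! ≈ 0.1254.

0.1254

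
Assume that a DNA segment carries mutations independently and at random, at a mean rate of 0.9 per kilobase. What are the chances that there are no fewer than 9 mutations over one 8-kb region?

Over the interval, μ = 0.9 × 8 = 7.2 (an 8-kb region = 8 kilobases).
P(N ≥ 9) = 1 − P(N ≤ 8) = 1 − Σ_{j=0}^{8} e^(−μ) μ^j/j! ≈ 0.2973.

0.2973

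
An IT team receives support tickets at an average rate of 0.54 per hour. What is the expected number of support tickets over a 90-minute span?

E[N] = λt = 0.54 × 1.5 = 0.81 (a 90-minute span = 1.5 hours).

0.81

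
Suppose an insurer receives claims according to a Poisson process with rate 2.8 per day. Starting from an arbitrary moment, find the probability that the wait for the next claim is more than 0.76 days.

The wait for the next event is exponential with rate λ = 2.8 per day.
P(T > 0.76) = e^(−λt) = e^(−2.8 × 0.76) = e^(−2.128) ≈ 0.1191.

0.1191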